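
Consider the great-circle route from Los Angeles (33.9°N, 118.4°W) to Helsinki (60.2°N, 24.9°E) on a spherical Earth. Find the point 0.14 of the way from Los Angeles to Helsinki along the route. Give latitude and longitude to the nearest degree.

≈ 45°N, 114°W

Write both endpoints as unit vectors p₁, p₂ with components (cos φ cos λ, cos φ sin λ, sin φ).
The central angle between the endpoints is δ = arccos(p₁·p₂) ≈ 1.417 rad (81.2°).
Interpolate at f = 0.14 with slerp weights a = sin((1−f)δ)/sin δ ≈ 0.950, b = sin(fδ)/sin δ ≈ 0.199.
p = a·p₁ + b·p₂ ≈ (-0.285, -0.652, 0.703); φ = arcsin(p_z) ≈ 44.65°, λ = atan2(p_y, p_x) ≈ -113.62°.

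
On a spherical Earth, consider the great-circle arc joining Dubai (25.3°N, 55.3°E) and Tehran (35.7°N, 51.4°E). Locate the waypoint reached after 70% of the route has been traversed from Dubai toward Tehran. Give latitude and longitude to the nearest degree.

Convert each endpoint to a unit vector on the sphere (x = cos φ cos λ, y = cos φ sin λ, z = sin φ).
The central angle between the endpoints is δ = arccos(p₁·p₂) ≈ 0.191 rad (10.9°).
Interpolate at f = 0.70 with slerp weights a = sin((1−f)δ)/sin δ ≈ 0.302, b = sin(fδ)/sin δ ≈ 0.702.
p = a·p₁ + b·p₂ ≈ (0.511, 0.670, 0.539); φ = arcsin(p_z) ≈ 32.59°, λ = atan2(p_y, p_x) ≈ 52.66°.

≈ 33°N, 53°E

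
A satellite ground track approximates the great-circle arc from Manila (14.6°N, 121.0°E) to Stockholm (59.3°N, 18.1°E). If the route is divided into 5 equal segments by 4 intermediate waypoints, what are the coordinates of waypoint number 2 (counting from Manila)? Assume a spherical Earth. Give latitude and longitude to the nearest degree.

Convert each endpoint to a unit vector on the sphere (x = cos φ cos λ, y = cos φ sin λ, z = sin φ).
The central angle between the endpoints is δ = arccos(p₁·p₂) ≈ 1.464 rad (83.9°).
Interpolate at f = 2/5 with slerp weights a = sin((1−f)δ)/sin δ ≈ 0.774, b = sin(fδ)/sin δ ≈ 0.556.
p = a·p₁ + b·p₂ ≈ (-0.116, 0.730, 0.673); φ = arcsin(p_z) ≈ 42.31°, λ = atan2(p_y, p_x) ≈ 99.03°.

≈ 42°N, 99°E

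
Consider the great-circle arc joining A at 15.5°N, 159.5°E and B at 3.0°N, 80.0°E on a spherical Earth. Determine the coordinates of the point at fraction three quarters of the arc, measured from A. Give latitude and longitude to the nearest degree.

Convert each endpoint to a unit vector on the sphere (x = cos φ cos λ, y = cos φ sin λ, z = sin φ).
The central angle between the endpoints is δ = arccos(p₁·p₂) ≈ 1.380 rad (79.1°).
Interpolate at f = 3/4 with slerp weights a = sin((1−f)δ)/sin δ ≈ 0.344, b = sin(fδ)/sin δ ≈ 0.876.
p = a·p₁ + b·p₂ ≈ (-0.159, 0.978, 0.138); φ = arcsin(p_z) ≈ 7.93°, λ = atan2(p_y, p_x) ≈ 99.24°.

≈ 8°N, 99°E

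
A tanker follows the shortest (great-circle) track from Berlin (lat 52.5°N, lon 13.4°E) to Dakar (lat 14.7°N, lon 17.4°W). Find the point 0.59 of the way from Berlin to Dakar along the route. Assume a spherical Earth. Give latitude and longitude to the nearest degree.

Write both endpoints as unit vectors p₁, p₂ with components (cos φ cos λ, cos φ sin λ, sin φ).
The central angle between the endpoints is δ = arccos(p₁·p₂) ≈ 0.785 rad (45.0°).
Interpolate at f = 0.59 with slerp weights a = sin((1−f)δ)/sin δ ≈ 0.448, b = sin(fδ)/sin δ ≈ 0.632.
p = a·p₁ + b·p₂ ≈ (0.848, -0.120, 0.515); φ = arcsin(p_z) ≈ 31.03°, λ = atan2(p_y, p_x) ≈ -8.03°.

≈ lat 31°N, lon 8°W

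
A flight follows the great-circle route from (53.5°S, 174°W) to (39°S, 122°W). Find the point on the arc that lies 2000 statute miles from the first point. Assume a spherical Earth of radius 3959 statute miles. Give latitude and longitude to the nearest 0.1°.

From cos δ = sin φ₁ sin φ₂ + cos φ₁ cos φ₂ cos Δλ, the central angle is δ ≈ 0.659 rad (37.8°). The total great-circle distance is δ·R ≈ 0.659 × 3959 ≈ 2610 mi, so the target fraction is f = 2000/2610 ≈ 0.766.
Interpolate at f ≈ 0.766 with slerp weights a = sin((1−f)δ)/sin δ ≈ 0.250, b = sin(fδ)/sin δ ≈ 0.790.
p = a·p₁ + b·p₂ ≈ (-0.474, -0.536, -0.699); φ = arcsin(p_z) ≈ -44.32°, λ = atan2(p_y, p_x) ≈ -131.44°.

≈ (44.3°S, 131.4°W)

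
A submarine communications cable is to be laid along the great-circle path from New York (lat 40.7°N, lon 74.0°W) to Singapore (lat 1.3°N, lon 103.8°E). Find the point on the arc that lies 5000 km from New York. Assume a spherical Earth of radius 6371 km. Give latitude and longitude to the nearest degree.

Convert each endpoint to a unit vector on the sphere (x = cos φ cos λ, y = cos φ sin λ, z = sin φ).
The central angle between the endpoints is δ = arccos(p₁·p₂) ≈ 2.408 rad (138.0°). The total great-circle distance is δ·R ≈ 2.408 × 6371 ≈ 15340 km, so the target fraction is f = 5000/15340 ≈ 0.326.
Interpolate at f ≈ 0.326 with slerp weights a = sin((1−f)δ)/sin δ ≈ 1.491, b = sin(fδ)/sin δ ≈ 1.055.
p = a·p₁ + b·p₂ ≈ (0.060, -0.062, 0.996); φ = arcsin(p_z) ≈ 85.04°, λ = atan2(p_y, p_x) ≈ -46.05°.

≈ lat 85°N, lon 46°W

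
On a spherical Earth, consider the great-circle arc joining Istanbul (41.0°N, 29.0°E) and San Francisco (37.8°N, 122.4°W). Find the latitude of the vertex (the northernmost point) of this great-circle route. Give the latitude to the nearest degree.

≈ 73°N

The great circle lies in the plane with unit normal n̂ = (p₁ × p₂)/|p₁ × p₂|.
Here n̂_z ≈ -0.288; the vertex latitude is φ_max = arccos|n̂_z| ≈ 73.3°.
Check via Clairaut: cos φ_max = |cos φ₁| · sin C = cos(41.0°)·sin(22.4°) ≈ 0.288, again giving ≈ 73.3°.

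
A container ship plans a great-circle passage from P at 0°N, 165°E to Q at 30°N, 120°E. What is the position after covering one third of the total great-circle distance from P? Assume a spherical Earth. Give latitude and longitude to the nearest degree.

≈ 11°N, 151°E

Convert each endpoint to a unit vector on the sphere (x = cos φ cos λ, y = cos φ sin λ, z = sin φ).
The central angle between the endpoints is δ = arccos(p₁·p₂) ≈ 0.912 rad (52.2°).
Interpolate at f = 1/3 with slerp weights a = sin((1−f)δ)/sin δ ≈ 0.722, b = sin(fδ)/sin δ ≈ 0.379.
p = a·p₁ + b·p₂ ≈ (-0.862, 0.471, 0.189); φ = arcsin(p_z) ≈ 10.91°, λ = atan2(p_y, p_x) ≈ 151.35°.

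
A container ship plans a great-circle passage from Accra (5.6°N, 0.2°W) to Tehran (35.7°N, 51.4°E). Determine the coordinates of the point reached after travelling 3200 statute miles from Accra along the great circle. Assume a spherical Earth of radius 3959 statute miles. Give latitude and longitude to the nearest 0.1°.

≈ 31.9°N, 40.6°E

From cos δ = sin φ₁ sin φ₂ + cos φ₁ cos φ₂ cos Δλ, the central angle is δ ≈ 0.978 rad (56.0°). The total great-circle distance is δ·R ≈ 0.978 × 3959 ≈ 3871 mi, so the target fraction is f = 3200/3871 ≈ 0.827.
Interpolate at f ≈ 0.827 with slerp weights a = sin((1−f)δ)/sin δ ≈ 0.203, b = sin(fδ)/sin δ ≈ 0.872.
p = a·p₁ + b·p₂ ≈ (0.644, 0.553, 0.529); φ = arcsin(p_z) ≈ 31.92°, λ = atan2(p_y, p_x) ≈ 40.63°.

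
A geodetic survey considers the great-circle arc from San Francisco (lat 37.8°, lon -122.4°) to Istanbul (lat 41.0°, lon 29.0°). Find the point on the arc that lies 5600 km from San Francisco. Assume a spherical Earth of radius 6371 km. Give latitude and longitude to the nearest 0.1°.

≈ lat 73.3°, lon -45.3°

Convert each endpoint to a unit vector on the sphere (x = cos φ cos λ, y = cos φ sin λ, z = sin φ).
The central angle between the endpoints is δ = arccos(p₁·p₂) ≈ 1.693 rad (97.0°). The total great-circle distance is δ·R ≈ 1.693 × 6371 ≈ 10783 km, so the target fraction is f = 5600/10783 ≈ 0.519.
Interpolate at f ≈ 0.519 with slerp weights a = sin((1−f)δ)/sin δ ≈ 0.732, b = sin(fδ)/sin δ ≈ 0.776.
p = a·p₁ + b·p₂ ≈ (0.202, -0.205, 0.958); φ = arcsin(p_z) ≈ 73.29°, λ = atan2(p_y, p_x) ≈ -45.35°.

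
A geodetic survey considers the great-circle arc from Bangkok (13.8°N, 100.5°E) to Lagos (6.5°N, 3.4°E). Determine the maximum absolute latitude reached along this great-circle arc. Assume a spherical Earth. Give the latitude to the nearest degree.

≈ 16°N

The great circle lies in the plane with unit normal n̂ = (p₁ × p₂)/|p₁ × p₂|.
Here n̂_z ≈ -0.962; the vertex latitude is φ_max = arccos|n̂_z| ≈ 15.9°.
Check via Clairaut: cos φ_max = |cos φ₁| · sin C = cos(13.8°)·sin(82.0°) ≈ 0.962, again giving ≈ 15.9°.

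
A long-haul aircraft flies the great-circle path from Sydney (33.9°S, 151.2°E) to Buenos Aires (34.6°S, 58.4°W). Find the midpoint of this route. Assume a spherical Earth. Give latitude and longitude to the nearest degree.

≈ 69°S, 135°W

Convert each endpoint to a unit vector on the sphere (x = cos φ cos λ, y = cos φ sin λ, z = sin φ).
The central angle between the endpoints is δ = arccos(p₁·p₂) ≈ 1.852 rad (106.1°).
Interpolate at f = 1/2 with slerp weights a = sin((1−f)δ)/sin δ ≈ 0.832, b = sin(fδ)/sin δ ≈ 0.832.
p = a·p₁ + b·p₂ ≈ (-0.246, -0.251, -0.936); φ = arcsin(p_z) ≈ -69.43°, λ = atan2(p_y, p_x) ≈ -134.50°.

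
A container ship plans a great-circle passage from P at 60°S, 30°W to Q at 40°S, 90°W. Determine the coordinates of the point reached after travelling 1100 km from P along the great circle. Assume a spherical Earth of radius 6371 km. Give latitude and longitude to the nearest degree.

Convert each endpoint to a unit vector on the sphere (x = cos φ cos λ, y = cos φ sin λ, z = sin φ).
The central angle between the endpoints is δ = arccos(p₁·p₂) ≈ 0.725 rad (41.6°). The total great-circle distance is δ·R ≈ 0.725 × 6371 ≈ 4622 km, so the target fraction is f = 1100/4622 ≈ 0.238.
Interpolate at f ≈ 0.238 with slerp weights a = sin((1−f)δ)/sin δ ≈ 0.791, b = sin(fδ)/sin δ ≈ 0.259.
p = a·p₁ + b·p₂ ≈ (0.343, -0.396, -0.852); φ = arcsin(p_z) ≈ -58.41°, λ = atan2(p_y, p_x) ≈ -49.14°.

≈ 58°S, 49°W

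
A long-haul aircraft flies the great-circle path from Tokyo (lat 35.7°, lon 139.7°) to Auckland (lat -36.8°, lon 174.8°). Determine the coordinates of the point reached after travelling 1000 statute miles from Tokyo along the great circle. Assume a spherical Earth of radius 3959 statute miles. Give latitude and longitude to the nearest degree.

≈ lat 23°, lon 147°

The haversine formula gives a central angle δ ≈ 1.387 rad (79.5°) between the endpoints. The total great-circle distance is δ·R ≈ 1.387 × 3959 ≈ 5492 mi, so the target fraction is f = 1000/5492 ≈ 0.182.
Interpolate at f ≈ 0.182 with slerp weights a = sin((1−f)δ)/sin δ ≈ 0.922, b = sin(fδ)/sin δ ≈ 0.254.
p = a·p₁ + b·p₂ ≈ (-0.774, 0.503, 0.386); φ = arcsin(p_z) ≈ 22.69°, λ = atan2(p_y, p_x) ≈ 146.99°.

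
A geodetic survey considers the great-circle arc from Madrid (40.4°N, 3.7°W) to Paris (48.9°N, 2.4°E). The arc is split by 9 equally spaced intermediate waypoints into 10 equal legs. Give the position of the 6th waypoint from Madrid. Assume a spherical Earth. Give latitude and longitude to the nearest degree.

≈ (46°N, 0°E)

From cos δ = sin φ₁ sin φ₂ + cos φ₁ cos φ₂ cos Δλ, the central angle is δ ≈ 0.166 rad (9.5°).
Interpolate at f = 6/10 with slerp weights a = sin((1−f)δ)/sin δ ≈ 0.402, b = sin(fδ)/sin δ ≈ 0.602.
p = a·p₁ + b·p₂ ≈ (0.700, -0.003, 0.714); φ = arcsin(p_z) ≈ 45.54°, λ = atan2(p_y, p_x) ≈ -0.26°.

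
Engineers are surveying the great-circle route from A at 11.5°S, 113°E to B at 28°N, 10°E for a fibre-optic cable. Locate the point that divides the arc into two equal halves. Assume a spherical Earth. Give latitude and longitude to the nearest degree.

≈ 13°N, 65°E

Write both endpoints as unit vectors p₁, p₂ with components (cos φ cos λ, cos φ sin λ, sin φ).
The central angle between the endpoints is δ = arccos(p₁·p₂) ≈ 1.863 rad (106.8°).
Interpolate at f = 1/2 with slerp weights a = sin((1−f)δ)/sin δ ≈ 0.838, b = sin(fδ)/sin δ ≈ 0.838.
p = a·p₁ + b·p₂ ≈ (0.408, 0.885, 0.226); φ = arcsin(p_z) ≈ 13.08°, λ = atan2(p_y, p_x) ≈ 65.24°.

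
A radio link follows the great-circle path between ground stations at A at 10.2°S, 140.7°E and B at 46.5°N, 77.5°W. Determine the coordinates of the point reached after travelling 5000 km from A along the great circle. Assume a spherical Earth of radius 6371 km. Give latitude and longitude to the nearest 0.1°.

Write both endpoints as unit vectors p₁, p₂ with components (cos φ cos λ, cos φ sin λ, sin φ).
The central angle between the endpoints is δ = arccos(p₁·p₂) ≈ 2.293 rad (131.4°). The total great-circle distance is δ·R ≈ 2.293 × 6371 ≈ 14607 km, so the target fraction is f = 5000/14607 ≈ 0.342.
Interpolate at f ≈ 0.342 with slerp weights a = sin((1−f)δ)/sin δ ≈ 1.330, b = sin(fδ)/sin δ ≈ 0.942.
p = a·p₁ + b·p₂ ≈ (-0.872, 0.196, 0.448); φ = arcsin(p_z) ≈ 26.59°, λ = atan2(p_y, p_x) ≈ 167.33°.

≈ 26.6°N, 167.3°E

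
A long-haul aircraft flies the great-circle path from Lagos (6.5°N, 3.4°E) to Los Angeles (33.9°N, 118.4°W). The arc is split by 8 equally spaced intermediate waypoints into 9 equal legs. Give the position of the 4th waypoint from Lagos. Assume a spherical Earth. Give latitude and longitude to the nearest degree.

≈ (34°N, 41°W)

Write both endpoints as unit vectors p₁, p₂ with components (cos φ cos λ, cos φ sin λ, sin φ).
The central angle between the endpoints is δ = arccos(p₁·p₂) ≈ 1.951 rad (111.8°).
Interpolate at f = 4/9 with slerp weights a = sin((1−f)δ)/sin δ ≈ 0.952, b = sin(fδ)/sin δ ≈ 0.821.
p = a·p₁ + b·p₂ ≈ (0.620, -0.544, 0.566); φ = arcsin(p_z) ≈ 34.46°, λ = atan2(p_y, p_x) ≈ -41.24°.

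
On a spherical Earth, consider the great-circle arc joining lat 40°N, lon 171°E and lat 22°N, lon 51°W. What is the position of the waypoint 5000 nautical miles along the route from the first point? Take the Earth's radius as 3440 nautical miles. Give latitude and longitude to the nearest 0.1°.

From cos δ = sin φ₁ sin φ₂ + cos φ₁ cos φ₂ cos Δλ, the central angle is δ ≈ 1.862 rad (106.7°). The total great-circle distance is δ·R ≈ 1.862 × 3440 ≈ 6405 nmi, so the target fraction is f = 5000/6405 ≈ 0.781.
Interpolate at f ≈ 0.781 with slerp weights a = sin((1−f)δ)/sin δ ≈ 0.415, b = sin(fδ)/sin δ ≈ 1.037.
p = a·p₁ + b·p₂ ≈ (0.291, -0.697, 0.655); φ = arcsin(p_z) ≈ 40.91°, λ = atan2(p_y, p_x) ≈ -67.33°.

≈ lat 40.9°N, lon 67.3°W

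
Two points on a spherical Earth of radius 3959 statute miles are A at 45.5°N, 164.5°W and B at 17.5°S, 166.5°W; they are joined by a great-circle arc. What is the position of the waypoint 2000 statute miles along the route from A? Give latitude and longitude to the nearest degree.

Convert each endpoint to a unit vector on the sphere (x = cos φ cos λ, y = cos φ sin λ, z = sin φ).
The central angle between the endpoints is δ = arccos(p₁·p₂) ≈ 1.100 rad (63.0°). The total great-circle distance is δ·R ≈ 1.100 × 3959 ≈ 4355 mi, so the target fraction is f = 2000/4355 ≈ 0.459.
Interpolate at f ≈ 0.459 with slerp weights a = sin((1−f)δ)/sin δ ≈ 0.629, b = sin(fδ)/sin δ ≈ 0.543.
p = a·p₁ + b·p₂ ≈ (-0.928, -0.239, 0.285); φ = arcsin(p_z) ≈ 16.57°, λ = atan2(p_y, p_x) ≈ -165.58°.

≈ 17°N, 166°W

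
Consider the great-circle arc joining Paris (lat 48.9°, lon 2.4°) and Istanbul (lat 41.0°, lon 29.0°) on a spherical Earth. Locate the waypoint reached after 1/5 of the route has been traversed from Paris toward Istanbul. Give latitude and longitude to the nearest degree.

Convert each endpoint to a unit vector on the sphere (x = cos φ cos λ, y = cos φ sin λ, z = sin φ).
The central angle between the endpoints is δ = arccos(p₁·p₂) ≈ 0.354 rad (20.3°).
Interpolate at f = 1/5 with slerp weights a = sin((1−f)δ)/sin δ ≈ 0.806, b = sin(fδ)/sin δ ≈ 0.204.
p = a·p₁ + b·p₂ ≈ (0.664, 0.097, 0.741); φ = arcsin(p_z) ≈ 47.84°, λ = atan2(p_y, p_x) ≈ 8.30°.

≈ lat 48°, lon 8°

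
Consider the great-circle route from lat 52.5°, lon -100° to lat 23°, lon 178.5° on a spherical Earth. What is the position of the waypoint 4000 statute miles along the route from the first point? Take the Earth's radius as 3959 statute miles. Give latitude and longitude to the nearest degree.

≈ lat 30°, lon -175°

Write both endpoints as unit vectors p₁, p₂ with components (cos φ cos λ, cos φ sin λ, sin φ).
The central angle between the endpoints is δ = arccos(p₁·p₂) ≈ 1.167 rad (66.9°). The total great-circle distance is δ·R ≈ 1.167 × 3959 ≈ 4621 mi, so the target fraction is f = 4000/4621 ≈ 0.866.
Interpolate at f ≈ 0.866 with slerp weights a = sin((1−f)δ)/sin δ ≈ 0.170, b = sin(fδ)/sin δ ≈ 0.921.
p = a·p₁ + b·p₂ ≈ (-0.865, -0.080, 0.495); φ = arcsin(p_z) ≈ 29.64°, λ = atan2(p_y, p_x) ≈ -174.75°.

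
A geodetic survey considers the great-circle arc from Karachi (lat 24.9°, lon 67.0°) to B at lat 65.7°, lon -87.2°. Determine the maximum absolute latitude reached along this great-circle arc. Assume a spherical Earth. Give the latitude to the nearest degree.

The great circle lies in the plane with unit normal n̂ = (p₁ × p₂)/|p₁ × p₂|.
Here n̂_z ≈ -0.163; the vertex latitude is φ_max = arccos|n̂_z| ≈ 80.6°.
Check via Clairaut: cos φ_max = |cos φ₁| · sin C = cos(24.9°)·sin(10.3°) ≈ 0.163, again giving ≈ 80.6°.

≈ 81°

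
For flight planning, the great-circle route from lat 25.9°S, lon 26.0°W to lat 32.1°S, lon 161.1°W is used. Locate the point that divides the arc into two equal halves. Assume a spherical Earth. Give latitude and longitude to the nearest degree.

Convert each endpoint to a unit vector on the sphere (x = cos φ cos λ, y = cos φ sin λ, z = sin φ).
The central angle between the endpoints is δ = arccos(p₁·p₂) ≈ 1.884 rad (107.9°).
Interpolate at f = 1/2 with slerp weights a = sin((1−f)δ)/sin δ ≈ 0.850, b = sin(fδ)/sin δ ≈ 0.850.
p = a·p₁ + b·p₂ ≈ (0.006, -0.568, -0.823); φ = arcsin(p_z) ≈ -55.37°, λ = atan2(p_y, p_x) ≈ -89.39°.

≈ lat 55°S, lon 89°W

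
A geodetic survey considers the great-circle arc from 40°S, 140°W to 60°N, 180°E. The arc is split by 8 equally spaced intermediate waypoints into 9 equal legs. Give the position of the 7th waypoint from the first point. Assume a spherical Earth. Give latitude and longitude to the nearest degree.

The haversine formula gives a central angle δ ≈ 1.837 rad (105.3°) between the endpoints.
Interpolate at f = 7/9 with slerp weights a = sin((1−f)δ)/sin δ ≈ 0.412, b = sin(fδ)/sin δ ≈ 1.026.
p = a·p₁ + b·p₂ ≈ (-0.755, -0.203, 0.624); φ = arcsin(p_z) ≈ 38.62°, λ = atan2(p_y, p_x) ≈ -164.97°.

≈ 39°N, 165°W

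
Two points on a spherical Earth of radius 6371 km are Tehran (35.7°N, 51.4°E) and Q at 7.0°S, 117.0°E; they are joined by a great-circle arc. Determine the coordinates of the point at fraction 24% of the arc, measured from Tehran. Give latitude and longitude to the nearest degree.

Write both endpoints as unit vectors p₁, p₂ with components (cos φ cos λ, cos φ sin λ, sin φ).
The central angle between the endpoints is δ = arccos(p₁·p₂) ≈ 1.306 rad (74.8°).
Interpolate at f = 0.24 with slerp weights a = sin((1−f)δ)/sin δ ≈ 0.868, b = sin(fδ)/sin δ ≈ 0.319.
p = a·p₁ + b·p₂ ≈ (0.296, 0.833, 0.467); φ = arcsin(p_z) ≈ 27.86°, λ = atan2(p_y, p_x) ≈ 70.46°.

≈ 28°N, 70°E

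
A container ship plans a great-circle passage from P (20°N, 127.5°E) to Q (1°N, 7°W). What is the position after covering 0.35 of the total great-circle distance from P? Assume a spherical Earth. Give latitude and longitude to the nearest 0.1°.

≈ (27.8°N, 77.9°E)

Write both endpoints as unit vectors p₁, p₂ with components (cos φ cos λ, cos φ sin λ, sin φ).
The central angle between the endpoints is δ = arccos(p₁·p₂) ≈ 2.282 rad (130.7°).
Interpolate at f = 0.35 with slerp weights a = sin((1−f)δ)/sin δ ≈ 1.315, b = sin(fδ)/sin δ ≈ 0.945.
p = a·p₁ + b·p₂ ≈ (0.186, 0.865, 0.466); φ = arcsin(p_z) ≈ 27.78°, λ = atan2(p_y, p_x) ≈ 77.85°.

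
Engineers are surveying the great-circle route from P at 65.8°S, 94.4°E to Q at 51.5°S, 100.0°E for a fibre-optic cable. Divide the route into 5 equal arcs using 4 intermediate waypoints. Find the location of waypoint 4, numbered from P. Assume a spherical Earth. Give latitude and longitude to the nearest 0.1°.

The haversine formula gives a central angle δ ≈ 0.254 rad (14.6°) between the endpoints.
Interpolate at f = 4/5 with slerp weights a = sin((1−f)δ)/sin δ ≈ 0.202, b = sin(fδ)/sin δ ≈ 0.803.
p = a·p₁ + b·p₂ ≈ (-0.093, 0.575, -0.813); φ = arcsin(p_z) ≈ -54.38°, λ = atan2(p_y, p_x) ≈ 99.20°.

≈ 54.4°S, 99.2°E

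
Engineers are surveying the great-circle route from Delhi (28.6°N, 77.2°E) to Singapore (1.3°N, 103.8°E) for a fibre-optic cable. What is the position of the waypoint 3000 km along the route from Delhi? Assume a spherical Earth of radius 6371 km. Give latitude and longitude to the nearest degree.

From cos δ = sin φ₁ sin φ₂ + cos φ₁ cos φ₂ cos Δλ, the central angle is δ ≈ 0.651 rad (37.3°). The total great-circle distance is δ·R ≈ 0.651 × 6371 ≈ 4145 km, so the target fraction is f = 3000/4145 ≈ 0.724.
Interpolate at f ≈ 0.724 with slerp weights a = sin((1−f)δ)/sin δ ≈ 0.295, b = sin(fδ)/sin δ ≈ 0.749.
p = a·p₁ + b·p₂ ≈ (-0.121, 0.980, 0.158); φ = arcsin(p_z) ≈ 9.11°, λ = atan2(p_y, p_x) ≈ 97.05°.

≈ 9°N, 97°E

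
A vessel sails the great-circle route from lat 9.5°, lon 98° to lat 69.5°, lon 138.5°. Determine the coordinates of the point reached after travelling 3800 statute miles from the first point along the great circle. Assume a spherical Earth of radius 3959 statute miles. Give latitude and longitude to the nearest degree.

≈ lat 61°, lon 123°

Write both endpoints as unit vectors p₁, p₂ with components (cos φ cos λ, cos φ sin λ, sin φ).
The central angle between the endpoints is δ = arccos(p₁·p₂) ≈ 1.140 rad (65.3°). The total great-circle distance is δ·R ≈ 1.140 × 3959 ≈ 4515 mi, so the target fraction is f = 3800/4515 ≈ 0.842.
Interpolate at f ≈ 0.842 with slerp weights a = sin((1−f)δ)/sin δ ≈ 0.198, b = sin(fδ)/sin δ ≈ 0.901.
p = a·p₁ + b·p₂ ≈ (-0.264, 0.402, 0.877); φ = arcsin(p_z) ≈ 61.26°, λ = atan2(p_y, p_x) ≈ 123.24°.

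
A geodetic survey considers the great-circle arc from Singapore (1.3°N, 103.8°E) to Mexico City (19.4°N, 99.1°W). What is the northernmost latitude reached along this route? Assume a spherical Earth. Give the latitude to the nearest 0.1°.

The great circle lies in the plane with unit normal n̂ = (p₁ × p₂)/|p₁ × p₂|.
Here n̂_z ≈ +0.722; the vertex latitude is φ_max = arccos|n̂_z| ≈ 43.8°.
Check via Clairaut: cos φ_max = |cos φ₁| · sin C = cos(1.3°)·sin(46.2°) ≈ 0.722, again giving ≈ 43.8°.

≈ 43.8°N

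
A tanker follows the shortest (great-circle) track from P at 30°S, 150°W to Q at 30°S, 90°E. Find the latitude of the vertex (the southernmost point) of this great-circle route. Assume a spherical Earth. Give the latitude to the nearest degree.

The great circle lies in the plane with unit normal n̂ = (p₁ × p₂)/|p₁ × p₂|.
Here n̂_z ≈ -0.655; the vertex latitude is φ_max = arccos|n̂_z| ≈ 49.1°.
Check via Clairaut: cos φ_max = |cos φ₁| · sin C = cos(30.0°)·sin(130.9°) ≈ 0.655, again giving ≈ 49.1°.

≈ 49°S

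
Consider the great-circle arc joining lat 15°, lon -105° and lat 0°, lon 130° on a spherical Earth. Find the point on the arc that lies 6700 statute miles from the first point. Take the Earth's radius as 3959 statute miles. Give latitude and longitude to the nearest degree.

≈ lat 8°, lon 156°

Convert each endpoint to a unit vector on the sphere (x = cos φ cos λ, y = cos φ sin λ, z = sin φ).
The central angle between the endpoints is δ = arccos(p₁·p₂) ≈ 2.158 rad (123.6°). The total great-circle distance is δ·R ≈ 2.158 × 3959 ≈ 8544 mi, so the target fraction is f = 6700/8544 ≈ 0.784.
Interpolate at f ≈ 0.784 with slerp weights a = sin((1−f)δ)/sin δ ≈ 0.539, b = sin(fδ)/sin δ ≈ 1.192.
p = a·p₁ + b·p₂ ≈ (-0.901, 0.410, 0.140); φ = arcsin(p_z) ≈ 8.02°, λ = atan2(p_y, p_x) ≈ 155.53°.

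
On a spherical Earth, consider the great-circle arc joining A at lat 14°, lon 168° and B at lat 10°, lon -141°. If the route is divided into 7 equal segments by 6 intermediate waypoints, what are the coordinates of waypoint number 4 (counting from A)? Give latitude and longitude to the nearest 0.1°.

≈ lat 12.9°, lon -162.6°

From cos δ = sin φ₁ sin φ₂ + cos φ₁ cos φ₂ cos Δλ, the central angle is δ ≈ 0.872 rad (50.0°).
Interpolate at f = 4/7 with slerp weights a = sin((1−f)δ)/sin δ ≈ 0.477, b = sin(fδ)/sin δ ≈ 0.624.
p = a·p₁ + b·p₂ ≈ (-0.930, -0.291, 0.224); φ = arcsin(p_z) ≈ 12.93°, λ = atan2(p_y, p_x) ≈ -162.65°.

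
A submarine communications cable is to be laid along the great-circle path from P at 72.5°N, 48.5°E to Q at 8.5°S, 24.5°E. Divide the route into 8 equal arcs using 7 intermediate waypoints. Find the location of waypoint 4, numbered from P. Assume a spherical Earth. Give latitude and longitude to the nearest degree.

≈ 32°N, 30°E

Write both endpoints as unit vectors p₁, p₂ with components (cos φ cos λ, cos φ sin λ, sin φ).
The central angle between the endpoints is δ = arccos(p₁·p₂) ≈ 1.440 rad (82.5°).
Interpolate at f = 4/8 with slerp weights a = sin((1−f)δ)/sin δ ≈ 0.665, b = sin(fδ)/sin δ ≈ 0.665.
p = a·p₁ + b·p₂ ≈ (0.731, 0.422, 0.536); φ = arcsin(p_z) ≈ 32.41°, λ = atan2(p_y, p_x) ≈ 30.03°.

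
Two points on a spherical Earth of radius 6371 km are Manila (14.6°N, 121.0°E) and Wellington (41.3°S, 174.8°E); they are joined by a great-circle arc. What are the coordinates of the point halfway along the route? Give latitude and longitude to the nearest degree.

≈ 15°S, 144°E

Convert each endpoint to a unit vector on the sphere (x = cos φ cos λ, y = cos φ sin λ, z = sin φ).
The central angle between the endpoints is δ = arccos(p₁·p₂) ≈ 1.305 rad (74.8°).
Interpolate at f = 1/2 with slerp weights a = sin((1−f)δ)/sin δ ≈ 0.629, b = sin(fδ)/sin δ ≈ 0.629.
p = a·p₁ + b·p₂ ≈ (-0.784, 0.565, -0.257); φ = arcsin(p_z) ≈ -14.87°, λ = atan2(p_y, p_x) ≈ 144.24°.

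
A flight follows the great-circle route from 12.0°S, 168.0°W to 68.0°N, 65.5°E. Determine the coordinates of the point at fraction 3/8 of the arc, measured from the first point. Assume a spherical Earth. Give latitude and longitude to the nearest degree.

The haversine formula gives a central angle δ ≈ 1.994 rad (114.3°) between the endpoints.
Interpolate at f = 3/8 with slerp weights a = sin((1−f)δ)/sin δ ≈ 1.040, b = sin(fδ)/sin δ ≈ 0.746.
p = a·p₁ + b·p₂ ≈ (-0.879, 0.043, 0.475); φ = arcsin(p_z) ≈ 28.38°, λ = atan2(p_y, p_x) ≈ 177.21°.

≈ 28°N, 177°E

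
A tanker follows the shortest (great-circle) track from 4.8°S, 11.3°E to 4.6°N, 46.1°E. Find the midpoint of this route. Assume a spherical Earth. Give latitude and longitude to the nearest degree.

The haversine formula gives a central angle δ ≈ 0.628 rad (36.0°) between the endpoints.
Interpolate at f = 1/2 with slerp weights a = sin((1−f)δ)/sin δ ≈ 0.526, b = sin(fδ)/sin δ ≈ 0.526.
p = a·p₁ + b·p₂ ≈ (0.877, 0.480, -0.002); φ = arcsin(p_z) ≈ -0.10°, λ = atan2(p_y, p_x) ≈ 28.70°.

≈ 0°N, 29°E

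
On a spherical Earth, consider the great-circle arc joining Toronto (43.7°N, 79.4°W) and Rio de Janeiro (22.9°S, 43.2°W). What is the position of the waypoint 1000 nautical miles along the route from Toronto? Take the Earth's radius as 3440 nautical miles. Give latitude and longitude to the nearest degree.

Write both endpoints as unit vectors p₁, p₂ with components (cos φ cos λ, cos φ sin λ, sin φ).
The central angle between the endpoints is δ = arccos(p₁·p₂) ≈ 1.299 rad (74.4°). The total great-circle distance is δ·R ≈ 1.299 × 3440 ≈ 4468 nmi, so the target fraction is f = 1000/4468 ≈ 0.224.
Interpolate at f ≈ 0.224 with slerp weights a = sin((1−f)δ)/sin δ ≈ 0.878, b = sin(fδ)/sin δ ≈ 0.298.
p = a·p₁ + b·p₂ ≈ (0.317, -0.812, 0.491); φ = arcsin(p_z) ≈ 29.40°, λ = atan2(p_y, p_x) ≈ -68.69°.

≈ 29°N, 69°W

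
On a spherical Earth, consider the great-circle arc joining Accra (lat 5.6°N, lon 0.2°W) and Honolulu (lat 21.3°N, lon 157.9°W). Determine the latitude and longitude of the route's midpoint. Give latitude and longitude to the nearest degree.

≈ lat 51°N, lon 70°W

Write both endpoints as unit vectors p₁, p₂ with components (cos φ cos λ, cos φ sin λ, sin φ).
The central angle between the endpoints is δ = arccos(p₁·p₂) ≈ 2.536 rad (145.3°).
Interpolate at f = 1/2 with slerp weights a = sin((1−f)δ)/sin δ ≈ 1.678, b = sin(fδ)/sin δ ≈ 1.678.
p = a·p₁ + b·p₂ ≈ (0.221, -0.594, 0.773); φ = arcsin(p_z) ≈ 50.65°, λ = atan2(p_y, p_x) ≈ -69.55°.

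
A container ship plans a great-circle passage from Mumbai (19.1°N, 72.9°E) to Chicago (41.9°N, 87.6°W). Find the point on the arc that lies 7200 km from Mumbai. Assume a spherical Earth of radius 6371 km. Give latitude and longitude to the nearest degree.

Write both endpoints as unit vectors p₁, p₂ with components (cos φ cos λ, cos φ sin λ, sin φ).
The central angle between the endpoints is δ = arccos(p₁·p₂) ≈ 2.031 rad (116.4°). The total great-circle distance is δ·R ≈ 2.031 × 6371 ≈ 12942 km, so the target fraction is f = 7200/12942 ≈ 0.556.
Interpolate at f ≈ 0.556 with slerp weights a = sin((1−f)δ)/sin δ ≈ 0.875, b = sin(fδ)/sin δ ≈ 1.010.
p = a·p₁ + b·p₂ ≈ (0.275, 0.040, 0.961); φ = arcsin(p_z) ≈ 73.89°, λ = atan2(p_y, p_x) ≈ 8.23°.

≈ (74°N, 8°E)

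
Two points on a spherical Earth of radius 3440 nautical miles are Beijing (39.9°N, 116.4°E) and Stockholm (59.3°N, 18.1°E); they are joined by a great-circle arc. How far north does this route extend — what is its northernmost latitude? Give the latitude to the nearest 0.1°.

The great circle lies in the plane with unit normal n̂ = (p₁ × p₂)/|p₁ × p₂|.
Here n̂_z ≈ -0.446; the vertex latitude is φ_max = arccos|n̂_z| ≈ 63.5°.
Check via Clairaut: cos φ_max = |cos φ₁| · sin C = cos(39.9°)·sin(35.6°) ≈ 0.446, again giving ≈ 63.5°.

≈ 63.5°N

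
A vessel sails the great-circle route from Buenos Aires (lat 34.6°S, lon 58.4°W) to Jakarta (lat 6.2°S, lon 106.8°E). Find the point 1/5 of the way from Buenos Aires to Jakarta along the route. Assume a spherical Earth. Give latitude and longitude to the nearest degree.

≈ lat 59°S, lon 39°W

The haversine formula gives a central angle δ ≈ 2.389 rad (136.9°) between the endpoints.
Interpolate at f = 1/5 with slerp weights a = sin((1−f)δ)/sin δ ≈ 1.379, b = sin(fδ)/sin δ ≈ 0.673.
p = a·p₁ + b·p₂ ≈ (0.401, -0.327, -0.856); φ = arcsin(p_z) ≈ -58.83°, λ = atan2(p_y, p_x) ≈ -39.13°.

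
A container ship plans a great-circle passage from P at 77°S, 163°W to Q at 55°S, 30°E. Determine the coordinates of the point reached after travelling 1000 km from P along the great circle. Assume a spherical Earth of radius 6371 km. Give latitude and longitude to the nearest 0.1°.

Convert each endpoint to a unit vector on the sphere (x = cos φ cos λ, y = cos φ sin λ, z = sin φ).
The central angle between the endpoints is δ = arccos(p₁·p₂) ≈ 0.833 rad (47.7°). The total great-circle distance is δ·R ≈ 0.833 × 6371 ≈ 5309 km, so the target fraction is f = 1000/5309 ≈ 0.188.
Interpolate at f ≈ 0.188 with slerp weights a = sin((1−f)δ)/sin δ ≈ 0.846, b = sin(fδ)/sin δ ≈ 0.211.
p = a·p₁ + b·p₂ ≈ (-0.077, 0.005, -0.997); φ = arcsin(p_z) ≈ -85.57°, λ = atan2(p_y, p_x) ≈ 176.32°.

≈ 85.6°S, 176.3°E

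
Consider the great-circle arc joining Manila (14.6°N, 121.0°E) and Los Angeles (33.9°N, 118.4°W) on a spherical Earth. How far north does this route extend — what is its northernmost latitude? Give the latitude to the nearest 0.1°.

The great circle lies in the plane with unit normal n̂ = (p₁ × p₂)/|p₁ × p₂|.
Here n̂_z ≈ +0.718; the vertex latitude is φ_max = arccos|n̂_z| ≈ 44.1°.
Check via Clairaut: cos φ_max = |cos φ₁| · sin C = cos(14.6°)·sin(47.9°) ≈ 0.718, again giving ≈ 44.1°.

≈ 44.1°N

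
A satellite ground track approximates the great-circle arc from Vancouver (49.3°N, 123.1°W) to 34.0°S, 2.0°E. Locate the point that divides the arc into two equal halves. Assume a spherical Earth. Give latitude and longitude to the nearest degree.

The haversine formula gives a central angle δ ≈ 2.396 rad (137.3°) between the endpoints.
Interpolate at f = 1/2 with slerp weights a = sin((1−f)δ)/sin δ ≈ 1.373, b = sin(fδ)/sin δ ≈ 1.373.
p = a·p₁ + b·p₂ ≈ (0.649, -0.710, 0.273); φ = arcsin(p_z) ≈ 15.85°, λ = atan2(p_y, p_x) ≈ -47.60°.

≈ 16°N, 48°W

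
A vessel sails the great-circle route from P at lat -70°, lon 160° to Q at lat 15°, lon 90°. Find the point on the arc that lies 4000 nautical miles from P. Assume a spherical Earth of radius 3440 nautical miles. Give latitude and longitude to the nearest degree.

≈ lat -14°, lon 100°

The haversine formula gives a central angle δ ≈ 1.701 rad (97.5°) between the endpoints. The total great-circle distance is δ·R ≈ 1.701 × 3440 ≈ 5853 nmi, so the target fraction is f = 4000/5853 ≈ 0.683.
Interpolate at f ≈ 0.683 with slerp weights a = sin((1−f)δ)/sin δ ≈ 0.517, b = sin(fδ)/sin δ ≈ 0.926.
p = a·p₁ + b·p₂ ≈ (-0.166, 0.955, -0.247); φ = arcsin(p_z) ≈ -14.27°, λ = atan2(p_y, p_x) ≈ 99.88°.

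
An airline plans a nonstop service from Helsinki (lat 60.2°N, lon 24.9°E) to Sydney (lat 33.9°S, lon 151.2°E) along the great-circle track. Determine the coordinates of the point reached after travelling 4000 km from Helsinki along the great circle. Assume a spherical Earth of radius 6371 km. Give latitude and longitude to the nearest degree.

≈ lat 50°N, lon 88°E

From cos δ = sin φ₁ sin φ₂ + cos φ₁ cos φ₂ cos Δλ, the central angle is δ ≈ 2.386 rad (136.7°). The total great-circle distance is δ·R ≈ 2.386 × 6371 ≈ 15204 km, so the target fraction is f = 4000/15204 ≈ 0.263.
Interpolate at f ≈ 0.263 with slerp weights a = sin((1−f)δ)/sin δ ≈ 1.433, b = sin(fδ)/sin δ ≈ 0.857.
p = a·p₁ + b·p₂ ≈ (0.023, 0.643, 0.766); φ = arcsin(p_z) ≈ 49.98°, λ = atan2(p_y, p_x) ≈ 87.97°.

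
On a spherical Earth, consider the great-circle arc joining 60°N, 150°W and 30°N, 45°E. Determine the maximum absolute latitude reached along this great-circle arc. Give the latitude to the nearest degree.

The great circle lies in the plane with unit normal n̂ = (p₁ × p₂)/|p₁ × p₂|.
Here n̂_z ≈ -0.112; the vertex latitude is φ_max = arccos|n̂_z| ≈ 83.6°.

≈ 84°N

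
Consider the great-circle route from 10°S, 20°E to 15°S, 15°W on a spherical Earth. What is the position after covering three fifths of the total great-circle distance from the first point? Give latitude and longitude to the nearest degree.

Write both endpoints as unit vectors p₁, p₂ with components (cos φ cos λ, cos φ sin λ, sin φ).
The central angle between the endpoints is δ = arccos(p₁·p₂) ≈ 0.602 rad (34.5°).
Interpolate at f = 3/5 with slerp weights a = sin((1−f)δ)/sin δ ≈ 0.421, b = sin(fδ)/sin δ ≈ 0.624.
p = a·p₁ + b·p₂ ≈ (0.972, -0.014, -0.235); φ = arcsin(p_z) ≈ -13.57°, λ = atan2(p_y, p_x) ≈ -0.84°.

≈ 14°S, 1°W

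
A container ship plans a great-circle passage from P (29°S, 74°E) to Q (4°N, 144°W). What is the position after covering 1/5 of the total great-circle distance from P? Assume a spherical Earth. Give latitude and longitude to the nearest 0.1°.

Write both endpoints as unit vectors p₁, p₂ with components (cos φ cos λ, cos φ sin λ, sin φ).
The central angle between the endpoints is δ = arccos(p₁·p₂) ≈ 2.377 rad (136.2°).
Interpolate at f = 1/5 with slerp weights a = sin((1−f)δ)/sin δ ≈ 1.366, b = sin(fδ)/sin δ ≈ 0.661.
p = a·p₁ + b·p₂ ≈ (-0.204, 0.761, -0.616); φ = arcsin(p_z) ≈ -38.03°, λ = atan2(p_y, p_x) ≈ 105.01°.

≈ (38.0°S, 105.0°E)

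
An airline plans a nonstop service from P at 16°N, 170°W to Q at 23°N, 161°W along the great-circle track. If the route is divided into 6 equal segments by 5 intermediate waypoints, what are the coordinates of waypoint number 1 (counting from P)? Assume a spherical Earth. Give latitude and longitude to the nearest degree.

Write both endpoints as unit vectors p₁, p₂ with components (cos φ cos λ, cos φ sin λ, sin φ).
The central angle between the endpoints is δ = arccos(p₁·p₂) ≈ 0.192 rad (11.0°).
Interpolate at f = 1/6 with slerp weights a = sin((1−f)δ)/sin δ ≈ 0.835, b = sin(fδ)/sin δ ≈ 0.168.
p = a·p₁ + b·p₂ ≈ (-0.936, -0.190, 0.296); φ = arcsin(p_z) ≈ 17.20°, λ = atan2(p_y, p_x) ≈ -168.55°.

≈ 17°N, 169°W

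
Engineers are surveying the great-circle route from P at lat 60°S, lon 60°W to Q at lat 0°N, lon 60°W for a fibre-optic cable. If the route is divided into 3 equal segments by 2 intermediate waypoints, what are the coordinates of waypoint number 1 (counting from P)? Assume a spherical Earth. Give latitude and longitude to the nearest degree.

≈ lat 40°S, lon 60°W

Convert each endpoint to a unit vector on the sphere (x = cos φ cos λ, y = cos φ sin λ, z = sin φ).
The central angle between the endpoints is δ = arccos(p₁·p₂) ≈ 1.047 rad (60.0°).
Interpolate at f = 1/3 with slerp weights a = sin((1−f)δ)/sin δ ≈ 0.742, b = sin(fδ)/sin δ ≈ 0.395.
p = a·p₁ + b·p₂ ≈ (0.383, -0.663, -0.643); φ = arcsin(p_z) ≈ -40.00°, λ = atan2(p_y, p_x) ≈ -60.00°.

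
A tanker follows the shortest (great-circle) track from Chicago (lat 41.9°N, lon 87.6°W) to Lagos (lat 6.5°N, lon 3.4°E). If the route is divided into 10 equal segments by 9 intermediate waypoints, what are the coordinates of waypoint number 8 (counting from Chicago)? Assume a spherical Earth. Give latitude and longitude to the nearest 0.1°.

≈ lat 17.7°N, lon 10.0°W

Write both endpoints as unit vectors p₁, p₂ with components (cos φ cos λ, cos φ sin λ, sin φ).
The central angle between the endpoints is δ = arccos(p₁·p₂) ≈ 1.508 rad (86.4°).
Interpolate at f = 8/10 with slerp weights a = sin((1−f)δ)/sin δ ≈ 0.298, b = sin(fδ)/sin δ ≈ 0.936.
p = a·p₁ + b·p₂ ≈ (0.938, -0.166, 0.305); φ = arcsin(p_z) ≈ 17.74°, λ = atan2(p_y, p_x) ≈ -10.05°.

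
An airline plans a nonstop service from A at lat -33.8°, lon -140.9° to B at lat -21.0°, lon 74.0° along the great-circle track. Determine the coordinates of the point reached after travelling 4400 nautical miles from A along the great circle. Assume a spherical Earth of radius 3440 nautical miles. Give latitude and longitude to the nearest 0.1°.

≈ lat -53.2°, lon 110.7°

Convert each endpoint to a unit vector on the sphere (x = cos φ cos λ, y = cos φ sin λ, z = sin φ).
The central angle between the endpoints is δ = arccos(p₁·p₂) ≈ 2.023 rad (115.9°). The total great-circle distance is δ·R ≈ 2.023 × 3440 ≈ 6959 nmi, so the target fraction is f = 4400/6959 ≈ 0.632.
Interpolate at f ≈ 0.632 with slerp weights a = sin((1−f)δ)/sin δ ≈ 0.753, b = sin(fδ)/sin δ ≈ 1.065.
p = a·p₁ + b·p₂ ≈ (-0.211, 0.561, -0.800); φ = arcsin(p_z) ≈ -53.16°, λ = atan2(p_y, p_x) ≈ 110.66°.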